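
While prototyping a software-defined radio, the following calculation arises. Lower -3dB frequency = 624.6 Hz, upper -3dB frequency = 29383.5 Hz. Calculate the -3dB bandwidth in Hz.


Bandwidth is the difference of -3dB frequencies:
BW = f_high - f_low
   = 29383.5 - 624.6
   = 28758.9 Hz

28758.9 Hz


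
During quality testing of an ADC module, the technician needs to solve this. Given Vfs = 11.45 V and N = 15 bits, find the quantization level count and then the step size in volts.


Step 1 — number of quantization levels:
L = 2^N = 2^15 = 32768

Step 2 — LSB step size:
delta = Vfs / L
      = 11.45 / 32768
      = 0.00034943 V

Levels = 32768; step size = 0.00034943 V


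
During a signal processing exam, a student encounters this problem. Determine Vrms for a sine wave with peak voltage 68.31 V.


RMS voltage for a sinusoidal waveform:
V_rms = V_peak / sqrt(2)
      = 68.31 / 1.414214
      = 48.302 V

48.302 V


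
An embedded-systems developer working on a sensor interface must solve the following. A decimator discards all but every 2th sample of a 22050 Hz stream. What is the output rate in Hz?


Decimation reduces the sample rate:
fs_out = fs_in / M
       = 22050 / 2
       = 11025.0 Hz

11025.0 Hz


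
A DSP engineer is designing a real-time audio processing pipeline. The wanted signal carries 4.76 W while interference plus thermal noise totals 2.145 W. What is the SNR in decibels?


SNR in decibels:
SNR = 10 * log10(Ps / Pn)
    = 10 * log10(4.76 / 2.145)
    = 10 * log10(2.2191)
    = 10 * 0.3462
    = 3.46 dB

3.46 dB


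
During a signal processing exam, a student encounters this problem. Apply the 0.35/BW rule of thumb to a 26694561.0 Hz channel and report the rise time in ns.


Rise time from bandwidth relationship:
tr = 0.35 / BW
   = 0.35 / 26694561.0
   = 1.31112851e-08 s
   = 13.1113 ns

13.1113 ns


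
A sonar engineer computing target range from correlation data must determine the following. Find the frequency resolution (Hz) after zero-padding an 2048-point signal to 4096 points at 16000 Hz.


Frequency resolution after zero-padding:
N_padded = 2048 * 2 = 4096
df = fs / N_padded
   = 16000 / 4096
   = 3.9062 Hz

3.9062 Hz


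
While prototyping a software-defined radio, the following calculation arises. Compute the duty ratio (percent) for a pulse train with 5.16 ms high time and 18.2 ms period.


Duty cycle as a percentage:
DC = (t_on / T) * 100
   = (5.16 / 18.2) * 100
   = 0.283516 * 100
   = 28.35 %

28.35 %


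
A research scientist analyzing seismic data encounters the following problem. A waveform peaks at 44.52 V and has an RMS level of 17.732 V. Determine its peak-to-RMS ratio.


Crest factor is the ratio of peak to RMS:
CF = V_peak / V_rms
   = 44.52 / 17.732
   = 2.5107

2.5107


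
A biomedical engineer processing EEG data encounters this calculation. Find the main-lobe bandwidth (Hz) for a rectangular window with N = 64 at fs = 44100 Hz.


Main lobe width for a rectangular window:
Width = 2 * fs / N
      = 2 * 44100 / 64
      = 88200 / 64
      = 1378.125 Hz

1378.125 Hz


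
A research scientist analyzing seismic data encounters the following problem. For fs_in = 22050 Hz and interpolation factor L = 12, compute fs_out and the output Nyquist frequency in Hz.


Step 1 — output sample rate after interpolation by L:
fs_out = L * fs_in = 12 * 22050 = 264600 Hz

Step 2 — Nyquist frequency of the output stream:
f_Nyq = fs_out / 2 = 264600 / 2 = 132300.0 Hz

fs_out = 264600 Hz; f_Nyquist = 132300.0 Hz


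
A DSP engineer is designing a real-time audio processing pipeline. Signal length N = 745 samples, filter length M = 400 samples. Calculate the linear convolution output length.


Linear convolution output length:
L = N + M - 1
  = 745 + 400 - 1
  = 1144 samples

1144


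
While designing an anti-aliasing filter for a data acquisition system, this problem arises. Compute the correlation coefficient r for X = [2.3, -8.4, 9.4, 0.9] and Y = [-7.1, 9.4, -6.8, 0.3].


Pearson correlation coefficient (population):
r = cov(X,Y) / (std(X) * std(Y))
Mean X = 1.05, Mean Y = -1.05
Cov(X,Y) = -38.6325
Std(X) = 6.3366, Std(Y) = 6.721049
r = -0.9071

-0.9071


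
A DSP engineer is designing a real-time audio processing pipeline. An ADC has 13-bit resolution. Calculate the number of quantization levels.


Number of quantization levels = 2^N
= 2^13
= 8192

8192


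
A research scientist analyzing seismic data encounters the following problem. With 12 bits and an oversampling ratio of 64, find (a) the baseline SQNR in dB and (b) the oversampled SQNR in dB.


Step 1 — baseline SQNR at Nyquist:
SQNR_base = 6.02*N + 1.76
          = 6.02*12 + 1.76
          = 74.0 dB

Step 2 — oversampling processing gain:
G = 10*log10(OSR) = 10*log10(64) = 18.06 dB

Step 3 — total:
SQNR_total = 74.0 + 18.06 = 92.06 dB

Base SQNR = 74.0 dB; oversampled SQNR = 92.06 dB


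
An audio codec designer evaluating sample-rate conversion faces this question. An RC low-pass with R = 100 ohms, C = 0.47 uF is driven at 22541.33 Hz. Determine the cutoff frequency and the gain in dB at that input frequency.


Step 1 — cutoff frequency:
fc = 1 / (2*pi*R*C)
C = 0.47 uF = 4.7e-07 F
fc = 1 / (2*pi*100*4.7e-07)
   = 3386.275 Hz

Step 2 — magnitude at f = 22541.33 Hz:
|H(f)| = 1 / sqrt(1 + (f/fc)^2)
f/fc = 22541.33 / 3386.275 = 6.656674
|H| = 1 / sqrt(1 + 44.311309) = 0.1485582
|H|_dB = 20*log10(0.1485582) = -16.56 dB

fc = 3386.275 Hz; |H(22541.33 Hz)| = -16.56 dB


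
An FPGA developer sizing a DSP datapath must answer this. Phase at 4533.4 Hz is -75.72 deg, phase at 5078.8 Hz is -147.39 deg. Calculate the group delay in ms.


Group delay from phase difference:
tau = -d(phi)/d(omega)
d(phi) = -71.67 deg = -1.250877 rad
d(omega) = 2*pi*(5078.8 - 4533.4) = 3426.8493 rad/s
tau = -(-1.250877) / 3426.8493
    = 0.365 ms

0.365 ms


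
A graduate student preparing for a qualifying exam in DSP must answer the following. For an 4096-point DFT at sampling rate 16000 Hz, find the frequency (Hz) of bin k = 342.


Frequency of DFT bin k:
f_k = k * fs / N
    = 342 * 16000 / 4096
    = 5472000 / 4096
    = 1335.938 Hz

1335.938 Hz


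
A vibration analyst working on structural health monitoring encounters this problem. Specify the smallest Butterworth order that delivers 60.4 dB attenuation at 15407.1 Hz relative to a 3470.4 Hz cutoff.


Butterworth filter order formula:
n = log10(10^(A/10) - 1) / (2 * log10(f_stop/f_pass))
10^(60.4/10) - 1 = 1096477.1961
f_stop/f_pass = 15407.1 / 3470.4 = 4.4396
n = 4.6652 -> ceil = 5

5


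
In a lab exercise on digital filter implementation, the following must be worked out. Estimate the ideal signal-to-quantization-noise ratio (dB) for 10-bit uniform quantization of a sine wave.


Theoretical SNR for a full-scale sinusoid:
SNR = 6.02 * N + 1.76
    = 6.02 * 10 + 1.76
    = 60.2 + 1.76
    = 61.96 dB

61.96 dB


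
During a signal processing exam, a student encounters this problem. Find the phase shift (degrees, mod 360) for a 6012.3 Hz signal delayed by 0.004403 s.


Phase shift from frequency and time delay:
phi = 360 * f * t_delay
    = 360 * 6012.3 * 0.004403
    = 9529.98 degrees
    mod 360 = 169.98 degrees

169.98 degrees


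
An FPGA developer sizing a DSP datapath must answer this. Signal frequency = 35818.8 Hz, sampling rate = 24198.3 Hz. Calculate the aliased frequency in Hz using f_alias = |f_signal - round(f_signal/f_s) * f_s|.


Compute the nearest integer multiple of fs to the signal:
n = round(35818.8 / 24198.3) = 1
f_alias = |35818.8 - 1 * 24198.3|
        = |35818.8 - 24198.3|
        = 11620.5 Hz

11620.5


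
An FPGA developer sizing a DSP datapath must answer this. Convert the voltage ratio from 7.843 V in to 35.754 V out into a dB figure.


Voltage gain in dB:
G = 20 * log10(Vout / Vin)
  = 20 * log10(35.754 / 7.843)
  = 20 * log10(4.558715)
  = 20 * 0.658842
  = 13.18 dB

13.18 dB


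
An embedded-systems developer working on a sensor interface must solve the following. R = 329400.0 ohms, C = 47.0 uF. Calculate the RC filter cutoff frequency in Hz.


Cutoff frequency of a first-order RC filter:
fc = 1 / (2 * pi * R * C)
C = 47.0 uF = 4.7e-05 F
fc = 1 / (2 * pi * 329400.0 * 4.7e-05)
   = 1 / 97.275018288693
   = 0.01028 Hz

0.01028 Hz


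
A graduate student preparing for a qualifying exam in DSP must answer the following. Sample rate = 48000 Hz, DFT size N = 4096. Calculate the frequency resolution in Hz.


DFT frequency resolution:
df = fs / N
   = 48000 / 4096
   = 11.7188 Hz

11.7188 Hz


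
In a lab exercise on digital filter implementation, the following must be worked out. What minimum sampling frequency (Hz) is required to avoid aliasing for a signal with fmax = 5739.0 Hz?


The Nyquist rate is twice the maximum frequency component.
fs_min = 2 * fmax
      = 2 * 5739.0
      = 11478.0 Hz

11478.0


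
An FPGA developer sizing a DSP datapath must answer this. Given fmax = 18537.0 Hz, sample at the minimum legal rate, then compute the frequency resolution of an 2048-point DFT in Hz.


Step 1 — Nyquist sampling rate:
fs = 2 * fmax = 2 * 18537.0 = 37074.0 Hz

Step 2 — DFT bin spacing:
df = fs / N = 37074.0 / 2048 = 18.1025 Hz

18.1025 Hz


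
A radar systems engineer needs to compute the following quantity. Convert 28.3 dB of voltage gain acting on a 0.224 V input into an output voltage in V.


Output voltage from dB gain:
V_out = V_in * 10^(gain_dB / 20)
      = 0.224 * 10^(28.3 / 20)
      = 0.224 * 26.001596
      = 5.8244 V

5.8244 V


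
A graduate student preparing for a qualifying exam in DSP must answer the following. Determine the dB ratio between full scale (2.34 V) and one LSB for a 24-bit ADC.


Dynamic range from full-scale to LSB:
V_min = V_max / 2^bits = 2.34 / 2^24
DR = 20 * log10(V_max / V_min)
   = 20 * log10(2^24)
   = 20 * 24 * log10(2)
   = 144.49 dB

144.49 dB


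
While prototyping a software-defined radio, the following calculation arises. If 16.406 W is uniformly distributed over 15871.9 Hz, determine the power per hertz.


Power spectral density:
PSD = P / BW
    = 16.406 / 15871.9
    = 0.00103365 W/Hz

0.00103365 W/Hz


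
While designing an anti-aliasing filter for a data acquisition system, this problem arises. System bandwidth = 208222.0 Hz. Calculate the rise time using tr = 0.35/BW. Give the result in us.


Rise time from bandwidth relationship:
tr = 0.35 / BW
   = 0.35 / 208222.0
   = 1.680898272e-06 s
   = 1.6809 us

1.6809 us


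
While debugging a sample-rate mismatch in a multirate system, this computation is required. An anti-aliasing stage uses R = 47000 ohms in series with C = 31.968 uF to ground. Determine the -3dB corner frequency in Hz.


Cutoff frequency of a first-order RC filter:
fc = 1 / (2 * pi * R * C)
C = 31.968 uF = 3.1968e-05 F
fc = 1 / (2 * pi * 47000 * 3.1968e-05)
   = 1 / 9.4404607912961
   = 0.105927 Hz

0.105927 Hz


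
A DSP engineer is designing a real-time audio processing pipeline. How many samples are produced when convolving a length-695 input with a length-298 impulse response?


Linear convolution output length:
L = N + M - 1
  = 695 + 298 - 1
  = 992 samples

992


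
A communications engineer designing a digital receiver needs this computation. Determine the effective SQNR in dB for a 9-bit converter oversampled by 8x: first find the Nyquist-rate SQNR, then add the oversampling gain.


Step 1 — baseline SQNR at Nyquist:
SQNR_base = 6.02*N + 1.76
          = 6.02*9 + 1.76
          = 55.94 dB

Step 2 — oversampling processing gain:
G = 10*log10(OSR) = 10*log10(8) = 9.03 dB

Step 3 — total:
SQNR_total = 55.94 + 9.03 = 64.97 dB

Base SQNR = 55.94 dB; oversampled SQNR = 64.97 dB


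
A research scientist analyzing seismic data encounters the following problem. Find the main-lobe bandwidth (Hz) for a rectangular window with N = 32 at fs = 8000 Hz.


Main lobe width for a rectangular window:
Width = 2 * fs / N
      = 2 * 8000 / 32
      = 16000 / 32
      = 500.0 Hz

500.0 Hz


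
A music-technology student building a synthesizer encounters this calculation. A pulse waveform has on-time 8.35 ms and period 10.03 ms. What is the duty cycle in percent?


Duty cycle as a percentage:
DC = (t_on / T) * 100
   = (8.35 / 10.03) * 100
   = 0.832502 * 100
   = 83.25 %

83.25 %


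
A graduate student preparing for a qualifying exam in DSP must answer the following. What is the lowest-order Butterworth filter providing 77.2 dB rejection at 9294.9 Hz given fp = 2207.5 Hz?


Butterworth filter order formula:
n = log10(10^(A/10) - 1) / (2 * log10(f_stop/f_pass))
10^(77.2/10) - 1 = 52480745.025
f_stop/f_pass = 9294.9 / 2207.5 = 4.2106
n = 6.1825 -> ceil = 7

7


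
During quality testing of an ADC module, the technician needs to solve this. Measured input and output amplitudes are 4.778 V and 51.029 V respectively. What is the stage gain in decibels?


Voltage gain in dB:
G = 20 * log10(Vout / Vin)
  = 20 * log10(51.029 / 4.778)
  = 20 * log10(10.679992)
  = 20 * 1.028571
  = 20.57 dB

20.57 dB


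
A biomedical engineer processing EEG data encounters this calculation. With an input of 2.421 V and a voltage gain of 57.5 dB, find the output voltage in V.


Output voltage from dB gain:
V_out = V_in * 10^(gain_dB / 20)
      = 2.421 * 10^(57.5 / 20)
      = 2.421 * 749.894209
      = 1815.4939 V

1815.4939 V


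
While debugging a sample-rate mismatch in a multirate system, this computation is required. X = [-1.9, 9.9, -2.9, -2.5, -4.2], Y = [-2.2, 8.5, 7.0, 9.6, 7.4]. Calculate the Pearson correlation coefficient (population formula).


Pearson correlation coefficient (population):
r = cov(X,Y) / (std(X) * std(Y))
Mean X = -0.32, Mean Y = 6.06
Cov(X,Y) = 4.5292
Std(X) = 5.165424, Std(Y) = 4.228286
r = 0.2074

0.2074


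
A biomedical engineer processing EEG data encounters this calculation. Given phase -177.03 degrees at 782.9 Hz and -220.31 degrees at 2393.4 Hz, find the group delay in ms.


Group delay from phase difference:
tau = -d(phi)/d(omega)
d(phi) = -43.28 deg = -0.755379 rad
d(omega) = 2*pi*(2393.4 - 782.9) = 10119.0699 rad/s
tau = -(-0.755379) / 10119.0699
    = 0.0746 ms

0.0746 ms


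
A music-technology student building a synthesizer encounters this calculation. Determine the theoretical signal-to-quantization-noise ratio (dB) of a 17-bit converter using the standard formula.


Theoretical SNR for a full-scale sinusoid:
SNR = 6.02 * N + 1.76
    = 6.02 * 17 + 1.76
    = 102.34 + 1.76
    = 104.1 dB

104.1 dB


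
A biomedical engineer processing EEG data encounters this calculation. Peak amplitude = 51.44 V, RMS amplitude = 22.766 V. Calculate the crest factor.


Crest factor is the ratio of peak to RMS:
CF = V_peak / V_rms
   = 51.44 / 22.766
   = 2.2595

2.2595


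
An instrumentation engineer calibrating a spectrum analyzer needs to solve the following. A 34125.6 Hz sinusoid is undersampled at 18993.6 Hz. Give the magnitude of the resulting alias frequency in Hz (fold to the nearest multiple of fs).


Compute the nearest integer multiple of fs to the signal:
n = round(34125.6 / 18993.6) = 2
f_alias = |34125.6 - 2 * 18993.6|
        = |34125.6 - 37987.2|
        = 3861.6 Hz

3861.6


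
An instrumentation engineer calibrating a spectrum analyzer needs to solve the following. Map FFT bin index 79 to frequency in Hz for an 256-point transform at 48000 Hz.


Frequency of DFT bin k:
f_k = k * fs / N
    = 79 * 48000 / 256
    = 3792000 / 256
    = 14812.5 Hz

14812.5 Hz


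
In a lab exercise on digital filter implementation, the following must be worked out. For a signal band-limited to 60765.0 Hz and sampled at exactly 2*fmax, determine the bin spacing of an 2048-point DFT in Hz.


Step 1 — Nyquist sampling rate:
fs = 2 * fmax = 2 * 60765.0 = 121530.0 Hz

Step 2 — DFT bin spacing:
df = fs / N = 121530.0 / 2048 = 59.3408 Hz

59.3408 Hz


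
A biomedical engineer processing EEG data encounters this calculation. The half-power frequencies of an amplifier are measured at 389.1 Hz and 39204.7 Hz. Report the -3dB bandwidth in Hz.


Bandwidth is the difference of -3dB frequencies:
BW = f_high - f_low
   = 39204.7 - 389.1
   = 38815.6 Hz

38815.6 Hz


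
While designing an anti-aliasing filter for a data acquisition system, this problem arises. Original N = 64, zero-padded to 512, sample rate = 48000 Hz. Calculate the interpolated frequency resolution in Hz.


Frequency resolution after zero-padding:
N_padded = 64 * 8 = 512
df = fs / N_padded
   = 48000 / 512
   = 93.75 Hz

93.75 Hz


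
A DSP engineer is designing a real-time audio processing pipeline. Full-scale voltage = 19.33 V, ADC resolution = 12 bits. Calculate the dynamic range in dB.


Dynamic range from full-scale to LSB:
V_min = V_max / 2^bits = 19.33 / 2^12
DR = 20 * log10(V_max / V_min)
   = 20 * log10(2^12)
   = 20 * 12 * log10(2)
   = 72.25 dB

72.25 dB


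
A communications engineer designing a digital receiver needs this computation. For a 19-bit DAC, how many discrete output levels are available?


Number of quantization levels = 2^N
= 2^19
= 524288

524288


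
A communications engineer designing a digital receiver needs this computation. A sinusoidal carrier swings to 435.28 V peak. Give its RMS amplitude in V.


RMS voltage for a sinusoidal waveform:
V_rms = V_peak / sqrt(2)
      = 435.28 / 1.414214
      = 307.789 V

307.789 V


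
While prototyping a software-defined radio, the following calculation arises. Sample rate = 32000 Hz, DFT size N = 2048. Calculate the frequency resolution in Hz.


DFT frequency resolution:
df = fs / N
   = 32000 / 2048
   = 15.625 Hz

15.625 Hz


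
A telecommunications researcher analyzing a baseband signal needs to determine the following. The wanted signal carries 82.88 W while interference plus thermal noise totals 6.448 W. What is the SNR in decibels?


SNR in decibels:
SNR = 10 * log10(Ps / Pn)
    = 10 * log10(82.88 / 6.448)
    = 10 * log10(12.8536)
    = 10 * 1.109
    = 11.09 dB

11.09 dB


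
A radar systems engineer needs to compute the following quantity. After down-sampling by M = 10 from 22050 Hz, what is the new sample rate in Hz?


Decimation reduces the sample rate:
fs_out = fs_in / M
       = 22050 / 10
       = 2205.0 Hz

2205.0 Hz


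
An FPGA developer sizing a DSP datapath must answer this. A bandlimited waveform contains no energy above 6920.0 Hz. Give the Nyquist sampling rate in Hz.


The Nyquist rate is twice the maximum frequency component.
fs_min = 2 * fmax
      = 2 * 6920.0
      = 13840.0 Hz

13840.0


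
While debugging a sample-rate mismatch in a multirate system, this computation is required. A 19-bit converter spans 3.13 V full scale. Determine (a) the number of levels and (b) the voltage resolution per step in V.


Step 1 — number of quantization levels:
L = 2^N = 2^19 = 524288

Step 2 — LSB step size:
delta = Vfs / L
      = 3.13 / 524288
      = 5.97e-06 V

Levels = 524288; step size = 5.97e-06 V


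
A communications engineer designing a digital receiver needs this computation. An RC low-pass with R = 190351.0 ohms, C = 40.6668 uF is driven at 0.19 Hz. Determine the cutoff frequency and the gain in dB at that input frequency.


Step 1 — cutoff frequency:
fc = 1 / (2*pi*R*C)
C = 40.6668 uF = 4.06668e-05 F
fc = 1 / (2*pi*190351.0*4.06668e-05)
   = 0.0205601 Hz

Step 2 — magnitude at f = 0.19 Hz:
|H(f)| = 1 / sqrt(1 + (f/fc)^2)
f/fc = 0.19 / 0.0205601 = 9.2412
|H| = 1 / sqrt(1 + 85.399777) = 0.107583
|H|_dB = 20*log10(0.107583) = -19.37 dB

fc = 0.0205601 Hz; |H(0.19 Hz)| = -19.37 dB


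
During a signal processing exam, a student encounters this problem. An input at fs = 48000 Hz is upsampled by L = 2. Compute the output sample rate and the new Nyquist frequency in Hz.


Step 1 — output sample rate after interpolation by L:
fs_out = L * fs_in = 2 * 48000 = 96000 Hz

Step 2 — Nyquist frequency of the output stream:
f_Nyq = fs_out / 2 = 96000 / 2 = 48000.0 Hz

fs_out = 96000 Hz; f_Nyquist = 48000.0 Hz


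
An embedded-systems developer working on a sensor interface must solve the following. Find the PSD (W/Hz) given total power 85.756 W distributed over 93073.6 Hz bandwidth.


Power spectral density:
PSD = P / BW
    = 85.756 / 93073.6
    = 0.00092138 W/Hz

0.00092138 W/Hz


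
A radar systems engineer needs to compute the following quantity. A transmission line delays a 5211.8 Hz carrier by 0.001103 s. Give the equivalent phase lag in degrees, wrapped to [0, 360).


Phase shift from frequency and time delay:
phi = 360 * f * t_delay
    = 360 * 5211.8 * 0.001103
    = 2069.5 degrees
    mod 360 = 269.5 degrees

269.5 degrees


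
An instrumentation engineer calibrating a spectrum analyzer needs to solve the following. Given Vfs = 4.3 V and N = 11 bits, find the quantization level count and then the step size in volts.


Step 1 — number of quantization levels:
L = 2^N = 2^11 = 2048

Step 2 — LSB step size:
delta = Vfs / L
      = 4.3 / 2048
      = 0.00209961 V

Levels = 2048; step size = 0.00209961 V


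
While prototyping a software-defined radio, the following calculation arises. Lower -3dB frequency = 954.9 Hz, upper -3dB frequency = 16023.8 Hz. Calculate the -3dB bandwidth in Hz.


Bandwidth is the difference of -3dB frequencies:
BW = f_high - f_low
   = 16023.8 - 954.9
   = 15068.9 Hz

15068.9 Hz


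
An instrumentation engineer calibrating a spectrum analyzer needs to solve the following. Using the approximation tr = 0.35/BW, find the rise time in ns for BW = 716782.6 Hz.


Rise time from bandwidth relationship:
tr = 0.35 / BW
   = 0.35 / 716782.6
   = 4.882931031e-07 s
   = 488.2931 ns

488.2931 ns


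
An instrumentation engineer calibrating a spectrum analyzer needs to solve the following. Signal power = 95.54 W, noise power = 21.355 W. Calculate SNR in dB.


SNR in decibels:
SNR = 10 * log10(Ps / Pn)
    = 10 * log10(95.54 / 21.355)
    = 10 * log10(4.4739)
    = 10 * 0.6507
    = 6.51 dB

6.51 dB


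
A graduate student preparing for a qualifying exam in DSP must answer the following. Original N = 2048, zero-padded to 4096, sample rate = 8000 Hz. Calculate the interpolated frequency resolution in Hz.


Frequency resolution after zero-padding:
N_padded = 2048 * 2 = 4096
df = fs / N_padded
   = 8000 / 4096
   = 1.9531 Hz

1.9531 Hz


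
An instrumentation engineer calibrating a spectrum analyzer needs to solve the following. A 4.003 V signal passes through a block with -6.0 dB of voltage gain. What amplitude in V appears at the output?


Output voltage from dB gain:
V_out = V_in * 10^(gain_dB / 20)
      = 4.003 * 10^(-6.0 / 20)
      = 4.003 * 0.501187
      = 2.0063 V

2.0063 V


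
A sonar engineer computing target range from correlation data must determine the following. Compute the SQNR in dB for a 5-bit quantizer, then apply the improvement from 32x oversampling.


Step 1 — baseline SQNR at Nyquist:
SQNR_base = 6.02*N + 1.76
          = 6.02*5 + 1.76
          = 31.86 dB

Step 2 — oversampling processing gain:
G = 10*log10(OSR) = 10*log10(32) = 15.05 dB

Step 3 — total:
SQNR_total = 31.86 + 15.05 = 46.91 dB

Base SQNR = 31.86 dB; oversampled SQNR = 46.91 dB


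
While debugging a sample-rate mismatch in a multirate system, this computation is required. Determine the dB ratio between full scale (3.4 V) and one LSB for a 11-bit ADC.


Dynamic range from full-scale to LSB:
V_min = V_max / 2^bits = 3.4 / 2^11
DR = 20 * log10(V_max / V_min)
   = 20 * log10(2^11)
   = 20 * 11 * log10(2)
   = 66.23 dB

66.23 dB


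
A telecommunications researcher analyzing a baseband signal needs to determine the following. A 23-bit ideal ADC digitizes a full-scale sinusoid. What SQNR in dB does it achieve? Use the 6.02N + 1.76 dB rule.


Theoretical SNR for a full-scale sinusoid:
SNR = 6.02 * N + 1.76
    = 6.02 * 23 + 1.76
    = 138.46 + 1.76
    = 140.22 dB

140.22 dB


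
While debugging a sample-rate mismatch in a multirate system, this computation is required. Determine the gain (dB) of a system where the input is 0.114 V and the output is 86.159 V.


Voltage gain in dB:
G = 20 * log10(Vout / Vin)
  = 20 * log10(86.159 / 0.114)
  = 20 * log10(755.780702)
  = 20 * 2.878396
  = 57.57 dB

57.57 dB


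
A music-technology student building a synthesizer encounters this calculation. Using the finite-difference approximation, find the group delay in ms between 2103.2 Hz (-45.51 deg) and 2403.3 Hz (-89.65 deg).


Group delay from phase difference:
tau = -d(phi)/d(omega)
d(phi) = -44.14 deg = -0.770388 rad
d(omega) = 2*pi*(2403.3 - 2103.2) = 1885.5839 rad/s
tau = -(-0.770388) / 1885.5839
    = 0.4086 ms

0.4086 ms


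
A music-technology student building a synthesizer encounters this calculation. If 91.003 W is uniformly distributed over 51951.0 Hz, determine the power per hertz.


Power spectral density:
PSD = P / BW
    = 91.003 / 51951.0
    = 0.00175171 W/Hz

0.00175171 W/Hz


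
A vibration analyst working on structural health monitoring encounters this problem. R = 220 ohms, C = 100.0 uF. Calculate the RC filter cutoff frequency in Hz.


Cutoff frequency of a first-order RC filter:
fc = 1 / (2 * pi * R * C)
C = 100.0 uF = 0.0001 F
fc = 1 / (2 * pi * 220 * 0.0001)
   = 1 / 0.13823007675795
   = 7.234316 Hz

7.234316 Hz


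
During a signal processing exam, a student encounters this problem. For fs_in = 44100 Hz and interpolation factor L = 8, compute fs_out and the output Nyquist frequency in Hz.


Step 1 — output sample rate after interpolation by L:
fs_out = L * fs_in = 8 * 44100 = 352800 Hz

Step 2 — Nyquist frequency of the output stream:
f_Nyq = fs_out / 2 = 352800 / 2 = 176400.0 Hz

fs_out = 352800 Hz; f_Nyquist = 176400.0 Hz


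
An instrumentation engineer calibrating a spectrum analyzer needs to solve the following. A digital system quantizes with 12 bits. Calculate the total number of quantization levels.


Number of quantization levels = 2^N
= 2^12
= 4096

4096


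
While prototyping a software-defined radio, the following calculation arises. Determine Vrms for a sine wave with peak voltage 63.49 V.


RMS voltage for a sinusoidal waveform:
V_rms = V_peak / sqrt(2)
      = 63.49 / 1.414214
      = 44.894 V

44.894 V


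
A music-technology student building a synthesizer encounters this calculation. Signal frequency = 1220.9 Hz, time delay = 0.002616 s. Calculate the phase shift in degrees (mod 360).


Phase shift from frequency and time delay:
phi = 360 * f * t_delay
    = 360 * 1220.9 * 0.002616
    = 1149.79 degrees
    mod 360 = 69.79 degrees

69.79 degrees


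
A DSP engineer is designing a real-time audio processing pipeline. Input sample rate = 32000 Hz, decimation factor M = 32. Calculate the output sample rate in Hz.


Decimation reduces the sample rate:
fs_out = fs_in / M
       = 32000 / 32
       = 1000.0 Hz

1000.0 Hz


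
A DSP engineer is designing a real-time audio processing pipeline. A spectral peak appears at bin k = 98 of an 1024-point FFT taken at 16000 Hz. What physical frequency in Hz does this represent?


Frequency of DFT bin k:
f_k = k * fs / N
    = 98 * 16000 / 1024
    = 1568000 / 1024
    = 1531.25 Hz

1531.25 Hz


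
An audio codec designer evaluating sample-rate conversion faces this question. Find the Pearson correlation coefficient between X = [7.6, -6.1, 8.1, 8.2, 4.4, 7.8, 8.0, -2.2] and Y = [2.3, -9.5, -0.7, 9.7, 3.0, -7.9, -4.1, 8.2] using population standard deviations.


Pearson correlation coefficient (population):
r = cov(X,Y) / (std(X) * std(Y))
Mean X = 4.475, Mean Y = 0.125
Cov(X,Y) = 5.695625
Std(X) = 5.204025, Std(Y) = 6.571292
r = 0.1666

0.1666


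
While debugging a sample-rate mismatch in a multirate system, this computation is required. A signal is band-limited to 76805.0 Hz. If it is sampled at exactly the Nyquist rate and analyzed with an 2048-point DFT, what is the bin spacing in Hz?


Step 1 — Nyquist sampling rate:
fs = 2 * fmax = 2 * 76805.0 = 153610.0 Hz

Step 2 — DFT bin spacing:
df = fs / N = 153610.0 / 2048 = 75.0049 Hz

75.0049 Hz


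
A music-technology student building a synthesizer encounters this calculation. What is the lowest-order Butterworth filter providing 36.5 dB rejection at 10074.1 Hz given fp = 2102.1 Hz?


Butterworth filter order formula:
n = log10(10^(A/10) - 1) / (2 * log10(f_stop/f_pass))
10^(36.5/10) - 1 = 4465.8359
f_stop/f_pass = 10074.1 / 2102.1 = 4.7924
n = 2.6816 -> ceil = 3

3


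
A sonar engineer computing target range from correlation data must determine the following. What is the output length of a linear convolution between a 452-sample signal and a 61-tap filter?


Linear convolution output length:
L = N + M - 1
  = 452 + 61 - 1
  = 512 samples

512


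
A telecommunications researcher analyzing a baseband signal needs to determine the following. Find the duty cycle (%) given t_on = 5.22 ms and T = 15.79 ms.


Duty cycle as a percentage:
DC = (t_on / T) * 100
   = (5.22 / 15.79) * 100
   = 0.330589 * 100
   = 33.06 %

33.06 %


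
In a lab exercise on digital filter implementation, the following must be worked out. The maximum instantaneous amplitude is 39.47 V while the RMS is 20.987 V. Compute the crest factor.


Crest factor is the ratio of peak to RMS:
CF = V_peak / V_rms
   = 39.47 / 20.987
   = 1.8807

1.8807


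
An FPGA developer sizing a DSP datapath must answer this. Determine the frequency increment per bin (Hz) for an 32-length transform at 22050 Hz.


DFT frequency resolution:
df = fs / N
   = 22050 / 32
   = 689.0625 Hz

689.0625 Hz


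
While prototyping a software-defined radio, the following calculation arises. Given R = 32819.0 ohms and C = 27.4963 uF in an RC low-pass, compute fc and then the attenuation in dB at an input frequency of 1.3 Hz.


Step 1 — cutoff frequency:
fc = 1 / (2*pi*R*C)
C = 27.4963 uF = 2.74963e-05 F
fc = 1 / (2*pi*32819.0*2.74963e-05)
   = 0.176368 Hz

Step 2 — magnitude at f = 1.3 Hz:
|H(f)| = 1 / sqrt(1 + (f/fc)^2)
f/fc = 1.3 / 0.176368 = 7.370952
|H| = 1 / sqrt(1 + 54.330933) = 0.1344361
|H|_dB = 20*log10(0.1344361) = -17.43 dB

fc = 0.176368 Hz; |H(1.3 Hz)| = -17.43 dB


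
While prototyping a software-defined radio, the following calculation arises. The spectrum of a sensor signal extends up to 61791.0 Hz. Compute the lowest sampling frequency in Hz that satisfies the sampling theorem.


The Nyquist rate is twice the maximum frequency component.
fs_min = 2 * fmax
      = 2 * 61791.0
      = 123582.0 Hz

123582.0


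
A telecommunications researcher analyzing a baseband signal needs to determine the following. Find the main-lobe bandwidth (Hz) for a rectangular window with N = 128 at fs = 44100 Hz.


Main lobe width for a rectangular window:
Width = 2 * fs / N
      = 2 * 44100 / 128
      = 88200 / 128
      = 689.062 Hz

689.062 Hz


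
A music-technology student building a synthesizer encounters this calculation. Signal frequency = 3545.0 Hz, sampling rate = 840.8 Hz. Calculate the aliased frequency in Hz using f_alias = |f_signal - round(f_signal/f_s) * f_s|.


Compute the nearest integer multiple of fs to the signal:
n = round(3545.0 / 840.8) = 4
f_alias = |3545.0 - 4 * 840.8|
        = |3545.0 - 3363.2|
        = 181.8 Hz

181.8


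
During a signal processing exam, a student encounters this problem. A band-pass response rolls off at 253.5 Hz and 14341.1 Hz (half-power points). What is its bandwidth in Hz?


Bandwidth is the difference of -3dB frequencies:
BW = f_high - f_low
   = 14341.1 - 253.5
   = 14087.6 Hz

14087.6 Hz


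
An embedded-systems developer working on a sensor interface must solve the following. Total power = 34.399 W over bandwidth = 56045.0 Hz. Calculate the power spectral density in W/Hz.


Power spectral density:
PSD = P / BW
    = 34.399 / 56045.0
    = 0.00061377 W/Hz

0.00061377 W/Hz


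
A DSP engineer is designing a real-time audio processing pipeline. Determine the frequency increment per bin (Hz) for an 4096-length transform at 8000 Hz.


DFT frequency resolution:
df = fs / N
   = 8000 / 4096
   = 1.9531 Hz

1.9531 Hz


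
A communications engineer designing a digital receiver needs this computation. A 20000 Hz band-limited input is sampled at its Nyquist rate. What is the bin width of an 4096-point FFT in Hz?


Step 1 — Nyquist sampling rate:
fs = 2 * fmax = 2 * 20000 = 40000 Hz

Step 2 — DFT bin spacing:
df = fs / N = 40000 / 4096 = 9.7656 Hz

9.7656 Hz


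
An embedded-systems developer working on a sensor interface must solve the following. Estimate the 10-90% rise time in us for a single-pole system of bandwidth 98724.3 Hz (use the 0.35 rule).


Rise time from bandwidth relationship:
tr = 0.35 / BW
   = 0.35 / 98724.3
   = 3.545226454e-06 s
   = 3.5452 us

3.5452 us


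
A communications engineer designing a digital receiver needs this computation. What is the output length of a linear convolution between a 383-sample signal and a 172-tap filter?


Linear convolution output length:
L = N + M - 1
  = 383 + 172 - 1
  = 554 samples

554


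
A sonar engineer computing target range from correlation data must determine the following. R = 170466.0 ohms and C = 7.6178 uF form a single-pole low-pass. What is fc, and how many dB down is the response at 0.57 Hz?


Step 1 — cutoff frequency:
fc = 1 / (2*pi*R*C)
C = 7.6178 uF = 7.6178e-06 F
fc = 1 / (2*pi*170466.0*7.6178e-06)
   = 0.122561 Hz

Step 2 — magnitude at f = 0.57 Hz:
|H(f)| = 1 / sqrt(1 + (f/fc)^2)
f/fc = 0.57 / 0.122561 = 4.650745
|H| = 1 / sqrt(1 + 21.629429) = 0.2102148
|H|_dB = 20*log10(0.2102148) = -13.55 dB

fc = 0.122561 Hz; |H(0.57 Hz)| = -13.55 dB


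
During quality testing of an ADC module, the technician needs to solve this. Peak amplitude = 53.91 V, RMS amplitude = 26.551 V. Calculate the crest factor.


Crest factor is the ratio of peak to RMS:
CF = V_peak / V_rms
   = 53.91 / 26.551
   = 2.0304

2.0304


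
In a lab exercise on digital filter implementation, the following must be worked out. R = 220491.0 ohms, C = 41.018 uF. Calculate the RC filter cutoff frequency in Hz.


Cutoff frequency of a first-order RC filter:
fc = 1 / (2 * pi * R * C)
C = 41.018 uF = 4.1018e-05 F
fc = 1 / (2 * pi * 220491.0 * 4.1018e-05)
   = 1 / 56.825755218787
   = 0.017598 Hz

0.017598 Hz


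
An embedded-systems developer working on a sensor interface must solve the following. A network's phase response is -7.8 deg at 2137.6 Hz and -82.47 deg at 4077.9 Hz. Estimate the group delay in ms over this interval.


Group delay from phase difference:
tau = -d(phi)/d(omega)
d(phi) = -74.67 deg = -1.303237 rad
d(omega) = 2*pi*(4077.9 - 2137.6) = 12191.2645 rad/s
tau = -(-1.303237) / 12191.2645
    = 0.1069 ms

0.1069 ms


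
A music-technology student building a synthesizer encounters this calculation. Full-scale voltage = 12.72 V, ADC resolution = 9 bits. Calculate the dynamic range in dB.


Dynamic range from full-scale to LSB:
V_min = V_max / 2^bits = 12.72 / 2^9
DR = 20 * log10(V_max / V_min)
   = 20 * log10(2^9)
   = 20 * 9 * log10(2)
   = 54.19 dB

54.19 dB


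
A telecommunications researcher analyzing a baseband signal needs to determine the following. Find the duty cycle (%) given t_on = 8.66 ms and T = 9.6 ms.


Duty cycle as a percentage:
DC = (t_on / T) * 100
   = (8.66 / 9.6) * 100
   = 0.902083 * 100
   = 90.21 %

90.21 %


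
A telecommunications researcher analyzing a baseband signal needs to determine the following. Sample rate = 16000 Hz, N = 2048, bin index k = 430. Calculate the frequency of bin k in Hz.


Frequency of DFT bin k:
f_k = k * fs / N
    = 430 * 16000 / 2048
    = 6880000 / 2048
    = 3359.375 Hz

3359.375 Hz


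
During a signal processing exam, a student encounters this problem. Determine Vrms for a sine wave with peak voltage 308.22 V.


RMS voltage for a sinusoidal waveform:
V_rms = V_peak / sqrt(2)
      = 308.22 / 1.414214
      = 217.944 V

217.944 V


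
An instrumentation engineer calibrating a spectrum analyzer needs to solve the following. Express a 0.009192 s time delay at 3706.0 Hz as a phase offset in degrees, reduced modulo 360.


Phase shift from frequency and time delay:
phi = 360 * f * t_delay
    = 360 * 3706.0 * 0.009192
    = 12263.6 degrees
    mod 360 = 23.6 degrees

23.6 degrees


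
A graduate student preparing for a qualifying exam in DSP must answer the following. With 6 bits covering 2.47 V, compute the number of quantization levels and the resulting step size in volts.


Step 1 — number of quantization levels:
L = 2^N = 2^6 = 64

Step 2 — LSB step size:
delta = Vfs / L
      = 2.47 / 64
      = 0.03859375 V

Levels = 64; step size = 0.03859375 V


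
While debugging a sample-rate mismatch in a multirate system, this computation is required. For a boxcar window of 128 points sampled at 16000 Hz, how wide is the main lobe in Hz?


Main lobe width for a rectangular window:
Width = 2 * fs / N
      = 2 * 16000 / 128
      = 32000 / 128
      = 250.0 Hz

250.0 Hz


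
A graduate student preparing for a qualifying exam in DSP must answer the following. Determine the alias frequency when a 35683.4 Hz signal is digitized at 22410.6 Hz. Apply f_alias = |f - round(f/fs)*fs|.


Compute the nearest integer multiple of fs to the signal:
n = round(35683.4 / 22410.6) = 2
f_alias = |35683.4 - 2 * 22410.6|
        = |35683.4 - 44821.2|
        = 9137.8 Hz

9137.8


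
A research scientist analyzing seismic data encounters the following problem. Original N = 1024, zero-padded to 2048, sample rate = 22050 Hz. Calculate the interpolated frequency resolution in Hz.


Frequency resolution after zero-padding:
N_padded = 1024 * 2 = 2048
df = fs / N_padded
   = 22050 / 2048
   = 10.7666 Hz

10.7666 Hz


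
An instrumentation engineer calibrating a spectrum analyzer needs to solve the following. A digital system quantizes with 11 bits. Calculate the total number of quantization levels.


Number of quantization levels = 2^N
= 2^11
= 2048

2048


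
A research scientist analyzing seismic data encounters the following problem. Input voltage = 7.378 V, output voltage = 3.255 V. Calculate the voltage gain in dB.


Voltage gain in dB:
G = 20 * log10(Vout / Vin)
  = 20 * log10(3.255 / 7.378)
  = 20 * log10(0.441176)
  = 20 * -0.355388
  = -7.11 dB

-7.11 dB


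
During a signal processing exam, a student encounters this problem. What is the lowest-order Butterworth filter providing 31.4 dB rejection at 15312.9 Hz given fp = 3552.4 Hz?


Butterworth filter order formula:
n = log10(10^(A/10) - 1) / (2 * log10(f_stop/f_pass))
10^(31.4/10) - 1 = 1379.3843
f_stop/f_pass = 15312.9 / 3552.4 = 4.3106
n = 2.474 -> ceil = 3

3


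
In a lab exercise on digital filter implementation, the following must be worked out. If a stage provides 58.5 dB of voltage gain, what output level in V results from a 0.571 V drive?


Output voltage from dB gain:
V_out = V_in * 10^(gain_dB / 20)
      = 0.571 * 10^(58.5 / 20)
      = 0.571 * 841.395142
      = 480.4366 V

480.4366 V


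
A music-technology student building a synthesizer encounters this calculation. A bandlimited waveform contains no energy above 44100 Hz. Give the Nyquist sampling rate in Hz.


The Nyquist rate is twice the maximum frequency component.
fs_min = 2 * fmax
      = 2 * 44100
      = 88200 Hz

88200


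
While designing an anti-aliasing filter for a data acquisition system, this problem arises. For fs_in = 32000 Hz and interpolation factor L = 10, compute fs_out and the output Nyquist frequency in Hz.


Step 1 — output sample rate after interpolation by L:
fs_out = L * fs_in = 10 * 32000 = 320000 Hz

Step 2 — Nyquist frequency of the output stream:
f_Nyq = fs_out / 2 = 320000 / 2 = 160000.0 Hz

fs_out = 320000 Hz; f_Nyquist = 160000.0 Hz


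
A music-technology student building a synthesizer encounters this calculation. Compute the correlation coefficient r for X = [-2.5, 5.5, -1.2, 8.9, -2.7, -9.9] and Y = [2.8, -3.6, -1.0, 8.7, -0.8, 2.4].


Pearson correlation coefficient (population):
r = cov(X,Y) / (std(X) * std(Y))
Mean X = -0.3167, Mean Y = 1.4167
Cov(X,Y) = 5.486944
Std(X) = 6.080684, Std(Y) = 3.912551
r = 0.2306

0.2306
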